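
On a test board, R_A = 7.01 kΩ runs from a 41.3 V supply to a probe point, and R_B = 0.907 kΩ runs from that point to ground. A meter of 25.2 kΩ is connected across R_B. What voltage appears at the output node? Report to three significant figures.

The load sits in parallel with R_B: R_B‖R_L = (907 × 25200) / (907 + 25200) = 875.5 Ω.
V_out = 41.3 × 875.5 / (7010 + 875.5) = 41.3 × 875.5/7885 = 4.59 V.
(Unloaded it would have been 4.73 V.)

V_out ≈ 4.59 V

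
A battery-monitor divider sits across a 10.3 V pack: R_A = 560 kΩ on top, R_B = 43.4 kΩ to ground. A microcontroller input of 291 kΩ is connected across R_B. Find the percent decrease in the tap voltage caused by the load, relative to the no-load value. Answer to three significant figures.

12.2 %

Unloaded V = 10.3 × 43.4/603.4 = 0.74084 V.
Loaded: R_B‖R_L = 37.77 kΩ, giving V = 10.3 × 37.77/597.8 = 0.65076 V.
Drop = (0.74084 − 0.65076) / 0.74084 = 12.2 %.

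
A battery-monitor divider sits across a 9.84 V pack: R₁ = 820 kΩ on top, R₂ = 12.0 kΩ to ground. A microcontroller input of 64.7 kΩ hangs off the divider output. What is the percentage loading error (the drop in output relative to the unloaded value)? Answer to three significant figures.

15.5 %

Unloaded V = 9.84 × 12.0/832.0 = 0.1419 V.
Loaded: R₂‖R_L = 10.12 kΩ, giving V = 9.84 × 10.12/830.1 = 0.1200 V.
Drop = (0.1419 − 0.1200) / 0.1419 = 15.5 %.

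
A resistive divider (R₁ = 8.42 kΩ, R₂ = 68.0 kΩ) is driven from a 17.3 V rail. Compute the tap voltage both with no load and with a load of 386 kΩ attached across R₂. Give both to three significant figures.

Unloaded: 15.4 V; loaded: 15.1 V

Open-circuit: V = 17.3 × 68.0/(8.42 + 68.0) = 15.4 V.
With the load, R₂ becomes R₂‖R_L = 57.81 kΩ, so V = 17.3 × 57.81/66.23 = 15.1 V.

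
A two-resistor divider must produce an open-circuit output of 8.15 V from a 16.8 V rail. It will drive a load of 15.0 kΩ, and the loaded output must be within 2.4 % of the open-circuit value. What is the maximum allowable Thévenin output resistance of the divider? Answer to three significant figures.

R_th ≤ 369 Ω

Loading drop = R_th/(R_th + R_L) ≤ 0.0240, so R_th ≤ R_L · ε/(1−ε) = 15.0 kΩ × 0.0240/0.9760 = 369 Ω.
(Any R1, R2 with R2/(R1+R2) = 0.485 and R1‖R2 ≤ 369 Ω will meet the spec.)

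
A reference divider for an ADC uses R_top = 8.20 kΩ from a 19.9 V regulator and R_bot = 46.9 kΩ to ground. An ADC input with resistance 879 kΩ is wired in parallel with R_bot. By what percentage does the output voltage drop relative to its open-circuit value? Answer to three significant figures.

The divider's output (Thévenin) resistance is R_top‖R_bot = 6.980 kΩ.
Fractional drop under load = R_th/(R_th + R_L) = 6.980 / (6.980 + 879) = 0.007878.
So the output falls by 0.788 %.

0.788 %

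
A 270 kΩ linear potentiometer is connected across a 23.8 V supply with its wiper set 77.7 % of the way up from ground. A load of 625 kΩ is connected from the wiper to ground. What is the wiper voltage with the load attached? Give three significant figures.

V ≈ 17.2 V

The wiper splits the pot into (1−α)R = 60.21 kΩ above and αR = 209.8 kΩ below.
Lower section ‖ load = 157.1 kΩ.
V_wiper = 23.8 × 157.1/(60.21 + 157.1) = 17.2 V.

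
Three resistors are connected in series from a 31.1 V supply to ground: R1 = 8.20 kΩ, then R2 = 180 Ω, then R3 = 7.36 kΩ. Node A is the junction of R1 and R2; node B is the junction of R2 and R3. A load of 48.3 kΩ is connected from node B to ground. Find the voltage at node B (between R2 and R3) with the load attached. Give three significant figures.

At node B, R3 is in parallel with the load: R3‖R_L = 6387 Ω.
Below node A the resistance is R2 + (R3‖R_L) = 6567 Ω, so V_A = 31.1 × 6567/14770 = 13.83 V.
Then V_B = V_A × (R3‖R_L)/(R2 + R3‖R_L) = 13.83 × 6387/6567 = 13.5 V.

V ≈ 13.5 V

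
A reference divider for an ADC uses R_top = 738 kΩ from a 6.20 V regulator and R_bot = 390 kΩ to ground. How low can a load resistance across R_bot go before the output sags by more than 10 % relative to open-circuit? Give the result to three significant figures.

Output resistance R_th = R_top‖R_bot = (738 × 390)/1128 = 255.2 kΩ.
The fractional drop is R_th/(R_th + R_L); requiring this ≤ 0.100 gives R_L ≥ R_th(1/0.100 − 1) = 255.2 × 9.000 = 2.30 MΩ.

R_L(min) ≈ 2.30 MΩ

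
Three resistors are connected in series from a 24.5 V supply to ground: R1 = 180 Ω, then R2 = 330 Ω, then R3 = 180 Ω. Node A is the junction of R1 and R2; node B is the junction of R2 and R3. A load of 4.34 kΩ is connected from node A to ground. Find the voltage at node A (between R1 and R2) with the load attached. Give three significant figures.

Below node A the series string R2+R3 = 510.0 Ω sits in parallel with the 4340 Ω load: 456.4 Ω.
V_A = 24.5 × 456.4/(180 + 456.4) = 17.6 V.

V ≈ 17.6 V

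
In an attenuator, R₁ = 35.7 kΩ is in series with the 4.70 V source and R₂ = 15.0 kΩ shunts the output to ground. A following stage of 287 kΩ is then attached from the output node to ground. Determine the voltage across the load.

The load sits in parallel with R₂: R₂‖R_L = (15.0 × 287) / (15.0 + 287) = 14.25 kΩ.
V_out = 4.70 × 14.25 / (35.7 + 14.25) = 4.70 × 14.25/49.95 = 1.34 V.

V_out ≈ 1.34 V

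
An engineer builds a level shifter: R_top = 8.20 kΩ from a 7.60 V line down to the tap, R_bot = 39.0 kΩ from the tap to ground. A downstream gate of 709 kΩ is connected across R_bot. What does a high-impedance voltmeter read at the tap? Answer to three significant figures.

V_out ≈ 6.22 V

The load sits in parallel with R_bot: R_bot‖R_L = (39.0 × 709) / (39.0 + 709) = 36.97 kΩ.
V_out = 7.60 × 36.97 / (8.20 + 36.97) = 7.60 × 36.97/45.17 = 6.22 V.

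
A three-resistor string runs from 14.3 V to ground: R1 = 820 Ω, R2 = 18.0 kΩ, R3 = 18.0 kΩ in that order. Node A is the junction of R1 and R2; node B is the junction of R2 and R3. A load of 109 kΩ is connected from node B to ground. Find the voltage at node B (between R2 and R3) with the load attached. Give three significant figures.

At node B, R3 is in parallel with the load: R3‖R_L = 15450 Ω.
Below node A the resistance is R2 + (R3‖R_L) = 33450 Ω, so V_A = 14.3 × 33450/34270 = 13.96 V.
Then V_B = V_A × (R3‖R_L)/(R2 + R3‖R_L) = 13.96 × 15450/33450 = 6.45 V.

V ≈ 6.45 V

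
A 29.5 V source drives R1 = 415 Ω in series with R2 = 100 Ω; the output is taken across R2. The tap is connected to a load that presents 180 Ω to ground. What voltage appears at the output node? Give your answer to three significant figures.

The load sits in parallel with R2: R2‖R_L = (100 × 180) / (100 + 180) = 64.29 Ω.
V_out = 29.5 × 64.29 / (415 + 64.29) = 29.5 × 64.29/479.3 = 3.96 V.
(Unloaded it would have been 5.73 V.)

V_out ≈ 3.96 V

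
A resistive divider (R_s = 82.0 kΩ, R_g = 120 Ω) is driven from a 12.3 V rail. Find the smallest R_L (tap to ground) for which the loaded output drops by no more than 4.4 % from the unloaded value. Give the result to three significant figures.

Output resistance R_th = R_s‖R_g = (82000 × 120)/82120 = 119.8 Ω.
The fractional drop is R_th/(R_th + R_L); requiring this ≤ 0.0440 gives R_L ≥ R_th(1/0.0440 − 1) = 119.8 × 21.73 = 2.60 kΩ.

R_L(min) ≈ 2.60 kΩ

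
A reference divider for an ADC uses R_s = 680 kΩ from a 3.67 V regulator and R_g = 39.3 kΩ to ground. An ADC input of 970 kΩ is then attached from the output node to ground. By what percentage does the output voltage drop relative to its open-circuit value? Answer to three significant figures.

3.69 %

The divider's output (Thévenin) resistance is R_s‖R_g = 37.15 kΩ.
Fractional drop under load = R_th/(R_th + R_L) = 37.15 / (37.15 + 970) = 0.03689.
So the output falls by 3.69 %.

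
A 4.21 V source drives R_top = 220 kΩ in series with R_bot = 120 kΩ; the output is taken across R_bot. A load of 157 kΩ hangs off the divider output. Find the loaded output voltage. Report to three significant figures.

V_out ≈ 0.994 V

The load sits in parallel with R_bot: R_bot‖R_L = (120 × 157) / (120 + 157) = 68.01 kΩ.
V_out = 4.21 × 68.01 / (220 + 68.01) = 4.21 × 68.01/288.0 = 0.994 V.
(Unloaded it would have been 1.49 V.)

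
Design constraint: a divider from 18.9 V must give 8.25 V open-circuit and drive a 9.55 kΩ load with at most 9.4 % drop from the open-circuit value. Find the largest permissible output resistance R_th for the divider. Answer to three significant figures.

Loading drop = R_th/(R_th + R_L) ≤ 0.0940, so R_th ≤ R_L · ε/(1−ε) = 9.55 kΩ × 0.0940/0.9060 = 991 Ω.
(Any R1, R2 with R2/(R1+R2) = 0.437 and R1‖R2 ≤ 991 Ω will meet the spec.)

R_th ≤ 991 Ω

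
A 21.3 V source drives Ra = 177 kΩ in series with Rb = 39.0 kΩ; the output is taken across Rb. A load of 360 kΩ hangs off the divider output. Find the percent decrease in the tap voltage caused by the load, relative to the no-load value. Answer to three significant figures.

Unloaded V = 21.3 × 39.0/216.0 = 3.8458 V.
Loaded: Rb‖R_L = 35.19 kΩ, giving V = 21.3 × 35.19/212.2 = 3.5323 V.
Drop = (3.8458 − 3.5323) / 3.8458 = 8.15 %.

8.15 %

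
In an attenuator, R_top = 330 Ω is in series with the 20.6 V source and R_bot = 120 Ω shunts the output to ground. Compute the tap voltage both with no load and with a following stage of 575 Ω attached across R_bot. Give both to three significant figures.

Unloaded: 5.49 V; loaded: 4.76 V

Open-circuit: V = 20.6 × 120/(330 + 120) = 5.49 V.
With the load, R_bot becomes R_bot‖R_L = 99.28 Ω, so V = 20.6 × 99.28/429.3 = 4.76 V.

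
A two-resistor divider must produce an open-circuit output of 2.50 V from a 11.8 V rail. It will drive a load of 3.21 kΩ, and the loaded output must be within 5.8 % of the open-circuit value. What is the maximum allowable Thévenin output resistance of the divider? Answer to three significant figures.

Loading drop = R_th/(R_th + R_L) ≤ 0.0580, so R_th ≤ R_L · ε/(1−ε) = 3.21 kΩ × 0.0580/0.9420 = 198 Ω.

R_th ≤ 198 Ω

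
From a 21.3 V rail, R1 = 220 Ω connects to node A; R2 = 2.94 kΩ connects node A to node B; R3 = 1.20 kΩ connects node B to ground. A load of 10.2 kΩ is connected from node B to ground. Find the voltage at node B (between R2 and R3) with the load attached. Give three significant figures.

At node B, R3 is in parallel with the load: R3‖R_L = 1074 Ω.
Below node A the resistance is R2 + (R3‖R_L) = 4014 Ω, so V_A = 21.3 × 4014/4234 = 20.19 V.
Then V_B = V_A × (R3‖R_L)/(R2 + R3‖R_L) = 20.19 × 1074/4014 = 5.40 V.

V ≈ 5.40 V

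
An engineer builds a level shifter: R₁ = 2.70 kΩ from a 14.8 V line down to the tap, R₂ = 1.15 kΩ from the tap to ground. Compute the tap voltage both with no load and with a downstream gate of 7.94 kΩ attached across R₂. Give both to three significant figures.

Unloaded: 4.42 V; loaded: 4.01 V

Open-circuit: V = 14.8 × 1.15/(2.70 + 1.15) = 4.42 V.
With the load, R₂ becomes R₂‖R_L = 1.005 kΩ, so V = 14.8 × 1.005/3.705 = 4.01 V.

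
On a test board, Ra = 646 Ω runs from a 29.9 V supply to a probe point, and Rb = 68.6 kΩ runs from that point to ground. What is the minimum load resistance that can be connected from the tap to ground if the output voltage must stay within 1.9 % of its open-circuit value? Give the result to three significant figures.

Output resistance R_th = Ra‖Rb = (646 × 68600)/69250 = 640.0 Ω.
The fractional drop is R_th/(R_th + R_L); requiring this ≤ 0.0190 gives R_L ≥ R_th(1/0.0190 − 1) = 640.0 × 51.63 = 33.0 kΩ.

R_L(min) ≈ 33.0 kΩ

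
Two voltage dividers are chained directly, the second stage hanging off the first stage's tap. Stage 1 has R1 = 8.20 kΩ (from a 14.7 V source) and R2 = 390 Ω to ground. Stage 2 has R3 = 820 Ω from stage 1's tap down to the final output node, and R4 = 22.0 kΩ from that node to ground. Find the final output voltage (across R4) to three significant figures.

V_out ≈ 0.633 V

Stage 2 presents R3+R4 = 22820 Ω as a load on stage 1's tap.
Stage 1's lower leg becomes R2‖(R3+R4) = 383.4 Ω, so V_mid = 14.7 × 383.4/8583 = 0.6567 V.
Stage 2 is itself unloaded: V_out = V_mid × R4/(R3+R4) = 0.6567 × 22000/22820 = 0.633 V.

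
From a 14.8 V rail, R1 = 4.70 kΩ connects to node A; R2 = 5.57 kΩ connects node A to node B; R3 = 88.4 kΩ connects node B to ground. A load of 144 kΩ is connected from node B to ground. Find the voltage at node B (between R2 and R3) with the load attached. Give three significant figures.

V ≈ 12.5 V

At node B, R3 is in parallel with the load: R3‖R_L = 54.77 kΩ.
Below node A the resistance is R2 + (R3‖R_L) = 60.34 kΩ, so V_A = 14.8 × 60.34/65.04 = 13.73 V.
Then V_B = V_A × (R3‖R_L)/(R2 + R3‖R_L) = 13.73 × 54.77/60.34 = 12.5 V.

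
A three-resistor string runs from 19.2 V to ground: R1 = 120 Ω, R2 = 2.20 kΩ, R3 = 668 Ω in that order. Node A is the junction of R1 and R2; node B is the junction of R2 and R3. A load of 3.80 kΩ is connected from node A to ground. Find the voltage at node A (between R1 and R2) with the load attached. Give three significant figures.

V ≈ 17.9 V

Below node A the series string R2+R3 = 2868 Ω sits in parallel with the 3800 Ω load: 1634 Ω.
V_A = 19.2 × 1634/(120 + 1634) = 17.9 V.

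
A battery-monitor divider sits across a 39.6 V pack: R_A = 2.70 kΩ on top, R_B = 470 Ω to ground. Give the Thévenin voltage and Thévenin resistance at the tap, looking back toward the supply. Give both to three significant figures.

V_th = 5.87 V, R_th = 400 Ω

V_th is the open-circuit tap voltage: 39.6 × 470/(2700 + 470) = 5.87 V.
With the supply zeroed, R_A and R_B appear in parallel from the tap: R_th = R_A‖R_B = (2700 × 470)/3170 = 400 Ω.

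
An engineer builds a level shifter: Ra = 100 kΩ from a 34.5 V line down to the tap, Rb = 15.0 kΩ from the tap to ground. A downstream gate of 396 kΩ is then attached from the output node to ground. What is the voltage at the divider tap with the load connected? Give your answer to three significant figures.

The load sits in parallel with Rb: Rb‖R_L = (15.0 × 396) / (15.0 + 396) = 14.45 kΩ.
V_out = 34.5 × 14.45 / (100 + 14.45) = 34.5 × 14.45/114.5 = 4.36 V.

V_out ≈ 4.36 V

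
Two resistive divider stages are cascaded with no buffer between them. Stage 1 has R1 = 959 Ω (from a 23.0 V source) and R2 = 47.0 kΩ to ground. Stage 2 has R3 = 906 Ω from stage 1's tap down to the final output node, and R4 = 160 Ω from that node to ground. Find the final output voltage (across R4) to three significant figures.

Stage 2 presents R3+R4 = 1066 Ω as a load on stage 1's tap.
Stage 1's lower leg becomes R2‖(R3+R4) = 1042 Ω, so V_mid = 23.0 × 1042/2001 = 11.98 V.
Stage 2 is itself unloaded: V_out = V_mid × R4/(R3+R4) = 11.98 × 160/1066 = 1.80 V.

V_out ≈ 1.80 V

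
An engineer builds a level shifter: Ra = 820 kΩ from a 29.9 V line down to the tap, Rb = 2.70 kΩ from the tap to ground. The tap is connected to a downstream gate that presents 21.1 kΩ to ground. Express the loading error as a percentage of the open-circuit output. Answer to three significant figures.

The divider's output (Thévenin) resistance is Ra‖Rb = 2.691 kΩ.
Fractional drop under load = R_th/(R_th + R_L) = 2.691 / (2.691 + 21.1) = 0.1131.
So the output falls by 11.3 %.

11.3 %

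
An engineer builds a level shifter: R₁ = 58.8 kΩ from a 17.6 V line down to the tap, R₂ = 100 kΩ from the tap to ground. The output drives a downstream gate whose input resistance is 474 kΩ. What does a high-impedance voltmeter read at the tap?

The load sits in parallel with R₂: R₂‖R_L = (100 × 474) / (100 + 474) = 82.58 kΩ.
V_out = 17.6 × 82.58 / (58.8 + 82.58) = 17.6 × 82.58/141.4 = 10.3 V.

V_out ≈ 10.3 V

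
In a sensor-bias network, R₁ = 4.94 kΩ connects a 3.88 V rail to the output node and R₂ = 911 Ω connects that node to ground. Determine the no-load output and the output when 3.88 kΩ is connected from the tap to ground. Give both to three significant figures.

Unloaded: 0.604 V; loaded: 0.504 V

Open-circuit: V = 3.88 × 911/(4940 + 911) = 0.604 V.
With the load, R₂ becomes R₂‖R_L = 737.8 Ω, so V = 3.88 × 737.8/5678 = 0.504 V.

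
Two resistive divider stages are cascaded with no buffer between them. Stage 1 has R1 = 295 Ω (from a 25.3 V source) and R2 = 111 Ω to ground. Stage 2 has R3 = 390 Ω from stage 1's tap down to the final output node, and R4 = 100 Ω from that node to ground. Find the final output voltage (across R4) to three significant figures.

Stage 2 presents R3+R4 = 490.0 Ω as a load on stage 1's tap.
Stage 1's lower leg becomes R2‖(R3+R4) = 90.50 Ω, so V_mid = 25.3 × 90.50/385.5 = 5.939 V.
Stage 2 is itself unloaded: V_out = V_mid × R4/(R3+R4) = 5.939 × 100/490.0 = 1.21 V.

V_out ≈ 1.21 V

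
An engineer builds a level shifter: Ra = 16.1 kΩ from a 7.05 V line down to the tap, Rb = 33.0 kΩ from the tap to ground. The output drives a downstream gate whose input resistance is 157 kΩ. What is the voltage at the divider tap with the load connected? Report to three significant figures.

The load sits in parallel with Rb: Rb‖R_L = (33.0 × 157) / (33.0 + 157) = 27.27 kΩ.
V_out = 7.05 × 27.27 / (16.1 + 27.27) = 7.05 × 27.27/43.37 = 4.43 V.
(Unloaded it would have been 4.74 V.)

V_out ≈ 4.43 V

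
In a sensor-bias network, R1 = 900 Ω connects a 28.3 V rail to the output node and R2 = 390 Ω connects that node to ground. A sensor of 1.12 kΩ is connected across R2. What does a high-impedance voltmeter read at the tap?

The load sits in parallel with R2: R2‖R_L = (390 × 1120) / (390 + 1120) = 289.3 Ω.
V_out = 28.3 × 289.3 / (900 + 289.3) = 28.3 × 289.3/1189 = 6.88 V.
(Unloaded it would have been 8.56 V.)

V_out ≈ 6.88 V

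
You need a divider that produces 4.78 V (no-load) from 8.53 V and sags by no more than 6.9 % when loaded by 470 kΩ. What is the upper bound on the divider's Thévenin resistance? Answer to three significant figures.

R_th ≤ 34.8 kΩ

Loading drop = R_th/(R_th + R_L) ≤ 0.0690, so R_th ≤ R_L · ε/(1−ε) = 470 kΩ × 0.0690/0.9310 = 34.8 kΩ.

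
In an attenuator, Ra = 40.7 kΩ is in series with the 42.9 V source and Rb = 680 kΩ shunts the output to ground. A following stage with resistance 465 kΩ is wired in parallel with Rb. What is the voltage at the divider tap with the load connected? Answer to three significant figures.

V_out ≈ 37.4 V

The load sits in parallel with Rb: Rb‖R_L = (680 × 465) / (680 + 465) = 276.2 kΩ.
V_out = 42.9 × 276.2 / (40.7 + 276.2) = 42.9 × 276.2/316.9 = 37.4 V.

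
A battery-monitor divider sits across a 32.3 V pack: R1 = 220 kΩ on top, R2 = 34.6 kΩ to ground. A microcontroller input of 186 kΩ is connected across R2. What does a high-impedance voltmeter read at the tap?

The load sits in parallel with R2: R2‖R_L = (34.6 × 186) / (34.6 + 186) = 29.17 kΩ.
V_out = 32.3 × 29.17 / (220 + 29.17) = 32.3 × 29.17/249.2 = 3.78 V.

V_out ≈ 3.78 V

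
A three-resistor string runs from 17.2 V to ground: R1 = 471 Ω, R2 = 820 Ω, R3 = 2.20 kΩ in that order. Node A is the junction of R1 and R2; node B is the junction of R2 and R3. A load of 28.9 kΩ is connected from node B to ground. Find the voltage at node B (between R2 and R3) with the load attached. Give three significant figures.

At node B, R3 is in parallel with the load: R3‖R_L = 2044 Ω.
Below node A the resistance is R2 + (R3‖R_L) = 2864 Ω, so V_A = 17.2 × 2864/3335 = 14.77 V.
Then V_B = V_A × (R3‖R_L)/(R2 + R3‖R_L) = 14.77 × 2044/2864 = 10.5 V.

V ≈ 10.5 V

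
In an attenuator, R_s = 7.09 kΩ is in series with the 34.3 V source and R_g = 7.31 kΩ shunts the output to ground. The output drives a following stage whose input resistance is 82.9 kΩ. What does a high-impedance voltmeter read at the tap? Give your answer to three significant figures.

The load sits in parallel with R_g: R_g‖R_L = (7.31 × 82.9) / (7.31 + 82.9) = 6.718 kΩ.
V_out = 34.3 × 6.718 / (7.09 + 6.718) = 34.3 × 6.718/13.81 = 16.7 V.

V_out ≈ 16.7 V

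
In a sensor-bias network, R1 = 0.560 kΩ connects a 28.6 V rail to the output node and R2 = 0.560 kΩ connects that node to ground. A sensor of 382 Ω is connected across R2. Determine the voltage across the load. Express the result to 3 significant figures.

The load sits in parallel with R2: R2‖R_L = (560 × 382) / (560 + 382) = 227.1 Ω.
V_out = 28.6 × 227.1 / (560 + 227.1) = 28.6 × 227.1/787.1 = 8.25 V.

V_out ≈ 8.25 V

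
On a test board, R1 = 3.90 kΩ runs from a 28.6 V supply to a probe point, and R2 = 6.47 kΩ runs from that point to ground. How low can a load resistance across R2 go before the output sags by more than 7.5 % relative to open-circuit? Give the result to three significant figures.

R_L(min) ≈ 30.0 kΩ

Output resistance R_th = R1‖R2 = (3.90 × 6.47)/10.37 = 2.433 kΩ.
The fractional drop is R_th/(R_th + R_L); requiring this ≤ 0.0750 gives R_L ≥ R_th(1/0.0750 − 1) = 2.433 × 12.33 = 30.0 kΩ.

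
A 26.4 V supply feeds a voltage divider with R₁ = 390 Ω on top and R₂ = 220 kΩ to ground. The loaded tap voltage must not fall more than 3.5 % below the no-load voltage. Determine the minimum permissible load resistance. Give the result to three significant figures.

R_L(min) ≈ 10.7 kΩ

Output resistance R_th = R₁‖R₂ = (390 × 220000)/220400 = 389.3 Ω.
The fractional drop is R_th/(R_th + R_L); requiring this ≤ 0.0350 gives R_L ≥ R_th(1/0.0350 − 1) = 389.3 × 27.57 = 10.7 kΩ.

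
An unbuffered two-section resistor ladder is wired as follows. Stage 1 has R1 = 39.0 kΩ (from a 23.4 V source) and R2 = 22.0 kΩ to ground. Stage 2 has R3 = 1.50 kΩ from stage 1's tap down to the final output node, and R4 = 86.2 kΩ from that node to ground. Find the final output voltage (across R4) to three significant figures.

V_out ≈ 7.15 V

Stage 2 presents R3+R4 = 87.70 kΩ as a load on stage 1's tap.
Stage 1's lower leg becomes R2‖(R3+R4) = 17.59 kΩ, so V_mid = 23.4 × 17.59/56.59 = 7.273 V.
Stage 2 is itself unloaded: V_out = V_mid × R4/(R3+R4) = 7.273 × 86.2/87.70 = 7.15 V.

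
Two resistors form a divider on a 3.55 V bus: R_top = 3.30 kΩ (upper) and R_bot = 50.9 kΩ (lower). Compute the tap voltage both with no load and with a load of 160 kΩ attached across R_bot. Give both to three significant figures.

Unloaded: 3.33 V; loaded: 3.27 V

Open-circuit: V = 3.55 × 50.9/(3.30 + 50.9) = 3.33 V.
With the load, R_bot becomes R_bot‖R_L = 38.62 kΩ, so V = 3.55 × 38.62/41.92 = 3.27 V.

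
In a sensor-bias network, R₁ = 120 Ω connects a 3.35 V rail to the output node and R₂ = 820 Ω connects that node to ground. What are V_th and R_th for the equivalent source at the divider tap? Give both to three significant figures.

V_th is the open-circuit tap voltage: 3.35 × 820/(120 + 820) = 2.92 V.
With the supply zeroed, R₁ and R₂ appear in parallel from the tap: R_th = R₁‖R₂ = (120 × 820)/940.0 = 105 Ω.

V_th = 2.92 V, R_th = 105 Ω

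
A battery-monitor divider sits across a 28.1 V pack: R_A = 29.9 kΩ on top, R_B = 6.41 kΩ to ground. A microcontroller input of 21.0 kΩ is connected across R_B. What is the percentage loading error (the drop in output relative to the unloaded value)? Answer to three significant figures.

Unloaded V = 28.1 × 6.41/36.31 = 4.961 V.
Loaded: R_B‖R_L = 4.911 kΩ, giving V = 28.1 × 4.911/34.81 = 3.964 V.
Drop = (4.961 − 3.964) / 4.961 = 20.1 %.

20.1 %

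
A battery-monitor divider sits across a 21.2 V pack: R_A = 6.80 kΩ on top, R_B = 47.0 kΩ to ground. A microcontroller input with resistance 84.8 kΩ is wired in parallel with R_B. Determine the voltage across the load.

The load sits in parallel with R_B: R_B‖R_L = (47.0 × 84.8) / (47.0 + 84.8) = 30.24 kΩ.
V_out = 21.2 × 30.24 / (6.80 + 30.24) = 21.2 × 30.24/37.04 = 17.3 V.

V_out ≈ 17.3 V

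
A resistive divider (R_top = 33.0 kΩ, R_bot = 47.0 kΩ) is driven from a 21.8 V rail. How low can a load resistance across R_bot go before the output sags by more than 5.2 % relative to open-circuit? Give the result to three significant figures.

Output resistance R_th = R_top‖R_bot = (33.0 × 47.0)/80.00 = 19.39 kΩ.
The fractional drop is R_th/(R_th + R_L); requiring this ≤ 0.0520 gives R_L ≥ R_th(1/0.0520 − 1) = 19.39 × 18.23 = 353 kΩ.

R_L(min) ≈ 353 kΩ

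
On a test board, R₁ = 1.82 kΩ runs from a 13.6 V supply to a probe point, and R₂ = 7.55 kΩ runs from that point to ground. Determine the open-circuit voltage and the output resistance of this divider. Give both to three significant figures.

V_th is the open-circuit tap voltage: 13.6 × 7.55/(1.82 + 7.55) = 11.0 V.
With the supply zeroed, R₁ and R₂ appear in parallel from the tap: R_th = R₁‖R₂ = (1.82 × 7.55)/9.370 = 1.47 kΩ.

V_th = 11.0 V, R_th = 1.47 kΩ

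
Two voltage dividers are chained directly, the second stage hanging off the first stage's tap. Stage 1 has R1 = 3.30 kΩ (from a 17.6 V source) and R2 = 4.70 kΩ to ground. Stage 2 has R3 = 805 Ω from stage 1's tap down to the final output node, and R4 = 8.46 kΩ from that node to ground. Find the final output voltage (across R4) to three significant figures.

V_out ≈ 7.81 V

Stage 2 presents R3+R4 = 9265 Ω as a load on stage 1's tap.
Stage 1's lower leg becomes R2‖(R3+R4) = 3118 Ω, so V_mid = 17.6 × 3118/6418 = 8.551 V.
Stage 2 is itself unloaded: V_out = V_mid × R4/(R3+R4) = 8.551 × 8460/9265 = 7.81 V.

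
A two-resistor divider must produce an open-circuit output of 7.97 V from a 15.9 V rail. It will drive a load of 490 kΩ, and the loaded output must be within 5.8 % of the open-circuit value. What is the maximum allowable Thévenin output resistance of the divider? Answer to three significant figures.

Loading drop = R_th/(R_th + R_L) ≤ 0.0580, so R_th ≤ R_L · ε/(1−ε) = 490 kΩ × 0.0580/0.9420 = 30.2 kΩ.

R_th ≤ 30.2 kΩ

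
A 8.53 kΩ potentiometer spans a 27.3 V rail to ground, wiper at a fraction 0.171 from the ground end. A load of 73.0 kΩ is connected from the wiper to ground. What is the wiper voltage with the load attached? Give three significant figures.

The wiper splits the pot into (1−α)R = 7.071 kΩ above and αR = 1.459 kΩ below.
Lower section ‖ load = 1.430 kΩ.
V_wiper = 27.3 × 1.430/(7.071 + 1.430) = 4.59 V.

V ≈ 4.59 V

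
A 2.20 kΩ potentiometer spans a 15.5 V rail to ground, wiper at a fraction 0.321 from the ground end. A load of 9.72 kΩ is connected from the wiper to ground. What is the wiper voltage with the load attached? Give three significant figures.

V ≈ 4.74 V

The wiper splits the pot into (1−α)R = 1494 Ω above and αR = 706.2 Ω below.
Lower section ‖ load = 658.4 Ω.
V_wiper = 15.5 × 658.4/(1494 + 658.4) = 4.74 V.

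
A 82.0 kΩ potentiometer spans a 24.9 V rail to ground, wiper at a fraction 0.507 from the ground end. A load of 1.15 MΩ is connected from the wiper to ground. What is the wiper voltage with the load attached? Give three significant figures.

The wiper splits the pot into (1−α)R = 40.43 kΩ above and αR = 41.57 kΩ below.
Lower section ‖ load = 40.12 kΩ.
V_wiper = 24.9 × 40.12/(40.43 + 40.12) = 12.4 V.

V ≈ 12.4 V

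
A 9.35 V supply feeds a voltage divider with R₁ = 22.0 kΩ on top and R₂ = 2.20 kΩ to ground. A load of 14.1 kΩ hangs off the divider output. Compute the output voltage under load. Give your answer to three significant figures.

The load sits in parallel with R₂: R₂‖R_L = (2.20 × 14.1) / (2.20 + 14.1) = 1.903 kΩ.
V_out = 9.35 × 1.903 / (22.0 + 1.903) = 9.35 × 1.903/23.90 = 0.744 V.

V_out ≈ 0.744 V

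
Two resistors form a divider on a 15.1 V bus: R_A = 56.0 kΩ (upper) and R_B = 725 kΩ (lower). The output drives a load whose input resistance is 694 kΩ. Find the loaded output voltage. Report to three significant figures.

V_out ≈ 13.0 V

The load sits in parallel with R_B: R_B‖R_L = (725 × 694) / (725 + 694) = 354.6 kΩ.
V_out = 15.1 × 354.6 / (56.0 + 354.6) = 15.1 × 354.6/410.6 = 13.0 V.
(Unloaded it would have been 14.0 V.)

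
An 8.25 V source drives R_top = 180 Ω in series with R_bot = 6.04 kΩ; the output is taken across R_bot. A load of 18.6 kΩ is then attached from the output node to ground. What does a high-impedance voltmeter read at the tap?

V_out ≈ 7.94 V

The load sits in parallel with R_bot: R_bot‖R_L = (6040 × 18600) / (6040 + 18600) = 4559 Ω.
V_out = 8.25 × 4559 / (180 + 4559) = 8.25 × 4559/4739 = 7.94 V.
(Unloaded it would have been 8.01 V.)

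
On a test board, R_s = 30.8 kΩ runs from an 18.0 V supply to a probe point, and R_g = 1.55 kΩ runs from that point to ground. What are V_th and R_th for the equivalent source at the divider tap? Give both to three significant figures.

V_th is the open-circuit tap voltage: 18.0 × 1.55/(30.8 + 1.55) = 0.862 V.
With the supply zeroed, R_s and R_g appear in parallel from the tap: R_th = R_s‖R_g = (30.8 × 1.55)/32.35 = 1.48 kΩ.

V_th = 0.862 V, R_th = 1.48 kΩ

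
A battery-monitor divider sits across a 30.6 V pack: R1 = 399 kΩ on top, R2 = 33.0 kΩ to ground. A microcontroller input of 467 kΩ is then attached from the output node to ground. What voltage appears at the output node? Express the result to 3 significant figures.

The load sits in parallel with R2: R2‖R_L = (33.0 × 467) / (33.0 + 467) = 30.82 kΩ.
V_out = 30.6 × 30.82 / (399 + 30.82) = 30.6 × 30.82/429.8 = 2.19 V.
(Unloaded it would have been 2.34 V.)

V_out ≈ 2.19 V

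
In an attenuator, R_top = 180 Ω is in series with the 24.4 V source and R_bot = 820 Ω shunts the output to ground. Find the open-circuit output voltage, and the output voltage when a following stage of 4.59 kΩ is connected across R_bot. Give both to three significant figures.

Unloaded: 20.0 V; loaded: 19.4 V

Open-circuit: V = 24.4 × 820/(180 + 820) = 20.0 V.
With the load, R_bot becomes R_bot‖R_L = 695.7 Ω, so V = 24.4 × 695.7/875.7 = 19.4 V.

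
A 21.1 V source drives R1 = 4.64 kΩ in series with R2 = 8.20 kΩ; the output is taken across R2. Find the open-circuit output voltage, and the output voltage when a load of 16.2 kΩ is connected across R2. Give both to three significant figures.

Open-circuit: V = 21.1 × 8.20/(4.64 + 8.20) = 13.5 V.
With the load, R2 becomes R2‖R_L = 5.444 kΩ, so V = 21.1 × 5.444/10.08 = 11.4 V.

Unloaded: 13.5 V; loaded: 11.4 V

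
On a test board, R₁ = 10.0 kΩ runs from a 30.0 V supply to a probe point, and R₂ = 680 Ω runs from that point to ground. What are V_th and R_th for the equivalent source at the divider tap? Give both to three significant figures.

V_th is the open-circuit tap voltage: 30.0 × 680/(10000 + 680) = 1.91 V.
With the supply zeroed, R₁ and R₂ appear in parallel from the tap: R_th = R₁‖R₂ = (10000 × 680)/10680 = 637 Ω.

V_th = 1.91 V, R_th = 637 Ω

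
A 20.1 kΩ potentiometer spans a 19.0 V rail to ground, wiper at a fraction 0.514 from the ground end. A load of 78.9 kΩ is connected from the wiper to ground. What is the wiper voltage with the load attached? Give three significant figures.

The wiper splits the pot into (1−α)R = 9.769 kΩ above and αR = 10.33 kΩ below.
Lower section ‖ load = 9.135 kΩ.
V_wiper = 19.0 × 9.135/(9.769 + 9.135) = 9.18 V.

V ≈ 9.18 V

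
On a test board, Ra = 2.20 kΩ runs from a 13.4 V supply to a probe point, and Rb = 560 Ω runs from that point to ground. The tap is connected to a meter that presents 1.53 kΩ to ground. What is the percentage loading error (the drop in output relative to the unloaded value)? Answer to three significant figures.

Unloaded V = 13.4 × 560/2760 = 2.719 V.
Loaded: Rb‖R_L = 410.0 Ω, giving V = 13.4 × 410.0/2610 = 2.105 V.
Drop = (2.719 − 2.105) / 2.719 = 22.6 %.

22.6 %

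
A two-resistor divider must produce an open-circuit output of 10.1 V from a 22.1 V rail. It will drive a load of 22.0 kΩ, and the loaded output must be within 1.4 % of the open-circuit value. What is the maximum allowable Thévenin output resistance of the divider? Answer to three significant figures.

Loading drop = R_th/(R_th + R_L) ≤ 0.0140, so R_th ≤ R_L · ε/(1−ε) = 22.0 kΩ × 0.0140/0.9860 = 312 Ω.
(Any R1, R2 with R2/(R1+R2) = 0.457 and R1‖R2 ≤ 312 Ω will meet the spec.)

R_th ≤ 312 Ω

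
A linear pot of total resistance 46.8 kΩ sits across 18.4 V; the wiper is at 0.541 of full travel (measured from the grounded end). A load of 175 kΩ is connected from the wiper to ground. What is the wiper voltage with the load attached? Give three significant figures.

The wiper splits the pot into (1−α)R = 21.48 kΩ above and αR = 25.32 kΩ below.
Lower section ‖ load = 22.12 kΩ.
V_wiper = 18.4 × 22.12/(21.48 + 22.12) = 9.33 V.

V ≈ 9.33 V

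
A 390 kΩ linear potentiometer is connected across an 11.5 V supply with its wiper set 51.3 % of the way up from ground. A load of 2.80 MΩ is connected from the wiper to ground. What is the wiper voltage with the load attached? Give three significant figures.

The wiper splits the pot into (1−α)R = 189.9 kΩ above and αR = 200.1 kΩ below.
Lower section ‖ load = 186.7 kΩ.
V_wiper = 11.5 × 186.7/(189.9 + 186.7) = 5.70 V.

V ≈ 5.70 V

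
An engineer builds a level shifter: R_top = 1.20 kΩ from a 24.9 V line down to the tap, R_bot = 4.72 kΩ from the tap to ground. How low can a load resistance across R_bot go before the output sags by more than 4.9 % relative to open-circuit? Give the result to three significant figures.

Output resistance R_th = R_top‖R_bot = (1200 × 4720)/5920 = 956.8 Ω.
The fractional drop is R_th/(R_th + R_L); requiring this ≤ 0.0490 gives R_L ≥ R_th(1/0.0490 − 1) = 956.8 × 19.41 = 18.6 kΩ.

R_L(min) ≈ 18.6 kΩ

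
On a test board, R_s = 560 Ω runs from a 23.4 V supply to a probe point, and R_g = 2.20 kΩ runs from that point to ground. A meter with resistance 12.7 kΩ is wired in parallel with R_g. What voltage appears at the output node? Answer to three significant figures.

V_out ≈ 18.0 V

The load sits in parallel with R_g: R_g‖R_L = (2200 × 12700) / (2200 + 12700) = 1875 Ω.
V_out = 23.4 × 1875 / (560 + 1875) = 23.4 × 1875/2435 = 18.0 V.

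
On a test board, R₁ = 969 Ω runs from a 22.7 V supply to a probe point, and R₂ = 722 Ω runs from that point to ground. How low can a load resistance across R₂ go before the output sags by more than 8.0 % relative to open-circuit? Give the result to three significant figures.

R_L(min) ≈ 4.76 kΩ

Output resistance R_th = R₁‖R₂ = (969 × 722)/1691 = 413.7 Ω.
The fractional drop is R_th/(R_th + R_L); requiring this ≤ 0.0800 gives R_L ≥ R_th(1/0.0800 − 1) = 413.7 × 11.50 = 4.76 kΩ.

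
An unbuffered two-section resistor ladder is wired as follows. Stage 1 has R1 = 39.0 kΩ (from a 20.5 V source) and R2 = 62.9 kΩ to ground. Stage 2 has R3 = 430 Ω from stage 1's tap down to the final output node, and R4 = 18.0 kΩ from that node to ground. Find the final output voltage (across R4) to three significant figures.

V_out ≈ 5.36 V

Stage 2 presents R3+R4 = 18430 Ω as a load on stage 1's tap.
Stage 1's lower leg becomes R2‖(R3+R4) = 14250 Ω, so V_mid = 20.5 × 14250/53250 = 5.487 V.
Stage 2 is itself unloaded: V_out = V_mid × R4/(R3+R4) = 5.487 × 18000/18430 = 5.36 V.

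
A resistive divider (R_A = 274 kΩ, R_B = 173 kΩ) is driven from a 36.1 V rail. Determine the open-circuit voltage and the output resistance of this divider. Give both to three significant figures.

V_th = 14.0 V, R_th = 106 kΩ

V_th is the open-circuit tap voltage: 36.1 × 173/(274 + 173) = 14.0 V.
With the supply zeroed, R_A and R_B appear in parallel from the tap: R_th = R_A‖R_B = (274 × 173)/447.0 = 106 kΩ.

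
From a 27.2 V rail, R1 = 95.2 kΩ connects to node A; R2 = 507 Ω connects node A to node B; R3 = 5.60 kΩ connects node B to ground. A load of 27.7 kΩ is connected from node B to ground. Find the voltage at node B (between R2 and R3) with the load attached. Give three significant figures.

V ≈ 1.26 V

At node B, R3 is in parallel with the load: R3‖R_L = 4658 Ω.
Below node A the resistance is R2 + (R3‖R_L) = 5165 Ω, so V_A = 27.2 × 5165/100400 = 1.400 V.
Then V_B = V_A × (R3‖R_L)/(R2 + R3‖R_L) = 1.400 × 4658/5165 = 1.26 V.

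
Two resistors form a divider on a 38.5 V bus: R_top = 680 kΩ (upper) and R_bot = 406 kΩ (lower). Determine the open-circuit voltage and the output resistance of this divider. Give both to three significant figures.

V_th is the open-circuit tap voltage: 38.5 × 406/(680 + 406) = 14.4 V.
With the supply zeroed, R_top and R_bot appear in parallel from the tap: R_th = R_top‖R_bot = (680 × 406)/1086 = 254 kΩ.

V_th = 14.4 V, R_th = 254 kΩ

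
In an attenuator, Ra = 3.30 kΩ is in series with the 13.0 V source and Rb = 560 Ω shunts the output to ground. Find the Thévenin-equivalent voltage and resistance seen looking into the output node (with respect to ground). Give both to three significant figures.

V_th is the open-circuit tap voltage: 13.0 × 560/(3300 + 560) = 1.89 V.
With the supply zeroed, Ra and Rb appear in parallel from the tap: R_th = Ra‖Rb = (3300 × 560)/3860 = 479 Ω.

V_th = 1.89 V, R_th = 479 Ω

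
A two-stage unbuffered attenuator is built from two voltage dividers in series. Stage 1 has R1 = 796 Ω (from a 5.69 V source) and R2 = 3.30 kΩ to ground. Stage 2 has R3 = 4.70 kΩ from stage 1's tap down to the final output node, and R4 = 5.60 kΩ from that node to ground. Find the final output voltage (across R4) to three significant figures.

Stage 2 presents R3+R4 = 10300 Ω as a load on stage 1's tap.
Stage 1's lower leg becomes R2‖(R3+R4) = 2499 Ω, so V_mid = 5.69 × 2499/3295 = 4.316 V.
Stage 2 is itself unloaded: V_out = V_mid × R4/(R3+R4) = 4.316 × 5600/10300 = 2.35 V.

V_out ≈ 2.35 V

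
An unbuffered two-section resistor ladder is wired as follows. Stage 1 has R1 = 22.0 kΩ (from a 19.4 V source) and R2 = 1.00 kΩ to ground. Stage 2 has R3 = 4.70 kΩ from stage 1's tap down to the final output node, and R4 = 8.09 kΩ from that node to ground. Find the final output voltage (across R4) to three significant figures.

V_out ≈ 0.496 V

Stage 2 presents R3+R4 = 12.79 kΩ as a load on stage 1's tap.
Stage 1's lower leg becomes R2‖(R3+R4) = 0.9275 kΩ, so V_mid = 19.4 × 0.9275/22.93 = 0.7848 V.
Stage 2 is itself unloaded: V_out = V_mid × R4/(R3+R4) = 0.7848 × 8.09/12.79 = 0.496 V.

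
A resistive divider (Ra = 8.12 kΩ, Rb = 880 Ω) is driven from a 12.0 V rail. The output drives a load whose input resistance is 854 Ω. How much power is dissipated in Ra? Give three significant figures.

P ≈ 16.0 mW

Total resistance from the source is Ra + (Rb‖R_L) = 8553 Ω, so I = 12.0/8553 Ω = 1.403 mA.
P = I²·Ra = (1.403 mA)² × 8.12 kΩ = 16.0 mW.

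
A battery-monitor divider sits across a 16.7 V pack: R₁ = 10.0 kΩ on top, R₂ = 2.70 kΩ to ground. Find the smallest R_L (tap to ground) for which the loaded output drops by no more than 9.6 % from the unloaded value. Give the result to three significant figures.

R_L(min) ≈ 20.0 kΩ

Output resistance R_th = R₁‖R₂ = (10.0 × 2.70)/12.70 = 2.126 kΩ.
The fractional drop is R_th/(R_th + R_L); requiring this ≤ 0.0960 gives R_L ≥ R_th(1/0.0960 − 1) = 2.126 × 9.417 = 20.0 kΩ.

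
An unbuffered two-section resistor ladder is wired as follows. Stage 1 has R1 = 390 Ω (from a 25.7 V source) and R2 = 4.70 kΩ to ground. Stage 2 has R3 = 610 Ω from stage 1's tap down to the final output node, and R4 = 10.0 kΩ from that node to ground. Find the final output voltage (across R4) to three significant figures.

Stage 2 presents R3+R4 = 10610 Ω as a load on stage 1's tap.
Stage 1's lower leg becomes R2‖(R3+R4) = 3257 Ω, so V_mid = 25.7 × 3257/3647 = 22.95 V.
Stage 2 is itself unloaded: V_out = V_mid × R4/(R3+R4) = 22.95 × 10000/10610 = 21.6 V.

V_out ≈ 21.6 V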